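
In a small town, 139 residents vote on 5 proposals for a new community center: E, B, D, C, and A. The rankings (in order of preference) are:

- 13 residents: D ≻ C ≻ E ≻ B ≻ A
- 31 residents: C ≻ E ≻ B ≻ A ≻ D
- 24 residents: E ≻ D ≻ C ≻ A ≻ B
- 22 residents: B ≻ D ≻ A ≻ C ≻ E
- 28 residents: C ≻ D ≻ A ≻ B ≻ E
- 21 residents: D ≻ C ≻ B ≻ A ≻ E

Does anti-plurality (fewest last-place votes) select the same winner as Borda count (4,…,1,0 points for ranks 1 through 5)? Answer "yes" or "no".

yes

Anti-plurality — last-place votes: E 71, B 24, D 31, C 0, A 13. Winner: C.
Borda — scores: E 215, B 233, D 358, C 408, A 176. Winner: C.
The two methods agree.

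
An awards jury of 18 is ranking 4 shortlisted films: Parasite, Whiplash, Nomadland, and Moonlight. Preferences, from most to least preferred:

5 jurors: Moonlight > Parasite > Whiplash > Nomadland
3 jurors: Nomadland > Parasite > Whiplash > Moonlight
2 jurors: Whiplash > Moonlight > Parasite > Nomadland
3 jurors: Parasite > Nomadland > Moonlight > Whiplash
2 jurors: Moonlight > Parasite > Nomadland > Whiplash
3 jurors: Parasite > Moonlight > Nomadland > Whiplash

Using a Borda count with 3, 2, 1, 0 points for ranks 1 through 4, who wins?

Parasite: 5·2 + 3·2 + 2·1 + 3·3 + 2·2 + 3·3 = 40
Whiplash: 5·1 + 3·1 + 2·3 + 3·0 + 2·0 + 3·0 = 14
Nomadland: 5·0 + 3·3 + 2·0 + 3·2 + 2·1 + 3·1 = 20
Moonlight: 5·3 + 3·0 + 2·2 + 3·1 + 2·3 + 3·2 = 34
Parasite has the highest Borda score (40).

Parasite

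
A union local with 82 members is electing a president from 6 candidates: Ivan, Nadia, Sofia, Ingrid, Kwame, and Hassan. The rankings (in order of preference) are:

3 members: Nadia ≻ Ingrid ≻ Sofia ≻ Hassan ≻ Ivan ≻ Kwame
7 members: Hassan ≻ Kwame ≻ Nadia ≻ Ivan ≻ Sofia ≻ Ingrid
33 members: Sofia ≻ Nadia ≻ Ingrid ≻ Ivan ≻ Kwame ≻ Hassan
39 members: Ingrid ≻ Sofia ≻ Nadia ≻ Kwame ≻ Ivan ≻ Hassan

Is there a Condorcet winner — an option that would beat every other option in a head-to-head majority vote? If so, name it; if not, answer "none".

Checking pairwise contests:
Nadia beats Ivan 82–0.
Sofia beats Nadia 72–10.
Ingrid beats Sofia 42–40.
Nadia beats Ingrid 43–39.
Nadia beats Kwame 75–7.
Ivan beats Hassan 72–10.
Every option loses at least one head-to-head, so there is no Condorcet winner.

none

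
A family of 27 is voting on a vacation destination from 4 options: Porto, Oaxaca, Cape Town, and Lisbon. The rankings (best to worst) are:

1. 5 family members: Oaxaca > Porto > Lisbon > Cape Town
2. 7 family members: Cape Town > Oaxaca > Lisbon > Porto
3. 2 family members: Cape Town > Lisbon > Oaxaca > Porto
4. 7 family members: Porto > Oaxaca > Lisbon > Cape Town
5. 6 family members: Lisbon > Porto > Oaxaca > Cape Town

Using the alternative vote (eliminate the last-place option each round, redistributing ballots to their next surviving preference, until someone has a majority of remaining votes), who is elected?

Round 1: Porto 7, Oaxaca 5, Cape Town 9, Lisbon 6. Eliminate Oaxaca.
Round 2: Porto 12, Cape Town 9, Lisbon 6. Eliminate Lisbon.
Round 3: Porto 18, Cape Town 9. Porto has a majority.

Porto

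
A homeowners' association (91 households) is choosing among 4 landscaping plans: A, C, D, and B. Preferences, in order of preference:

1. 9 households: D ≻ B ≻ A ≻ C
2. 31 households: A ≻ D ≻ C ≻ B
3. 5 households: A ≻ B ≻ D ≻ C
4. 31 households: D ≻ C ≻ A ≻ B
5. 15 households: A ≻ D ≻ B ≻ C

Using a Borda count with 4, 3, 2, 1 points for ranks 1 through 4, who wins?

A: 9·2 + 31·4 + 5·4 + 31·2 + 15·4 = 284
C: 9·1 + 31·2 + 5·1 + 31·3 + 15·1 = 184
D: 9·4 + 31·3 + 5·2 + 31·4 + 15·3 = 308
B: 9·3 + 31·1 + 5·3 + 31·1 + 15·2 = 134
D has the highest Borda score (308).

D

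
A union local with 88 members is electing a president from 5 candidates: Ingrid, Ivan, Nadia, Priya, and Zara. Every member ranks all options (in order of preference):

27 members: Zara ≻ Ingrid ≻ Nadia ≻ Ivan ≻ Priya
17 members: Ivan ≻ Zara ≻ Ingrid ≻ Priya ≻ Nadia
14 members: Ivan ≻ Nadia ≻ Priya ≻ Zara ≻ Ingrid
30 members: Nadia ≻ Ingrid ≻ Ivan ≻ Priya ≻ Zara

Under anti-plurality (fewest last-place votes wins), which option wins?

Last-place votes: Ingrid 14, Ivan 0, Nadia 17, Priya 27, Zara 30.
Ivan is ranked last by the fewest voters, so Ivan wins.

Ivan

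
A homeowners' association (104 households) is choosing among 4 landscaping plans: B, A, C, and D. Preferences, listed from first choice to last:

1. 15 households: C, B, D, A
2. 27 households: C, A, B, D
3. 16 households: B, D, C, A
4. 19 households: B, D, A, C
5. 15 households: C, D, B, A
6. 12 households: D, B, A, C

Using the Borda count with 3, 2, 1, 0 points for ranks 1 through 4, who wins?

B: 15·2 + 27·1 + 16·3 + 19·3 + 15·1 + 12·2 = 201
A: 15·0 + 27·2 + 16·0 + 19·1 + 15·0 + 12·1 = 85
C: 15·3 + 27·3 + 16·1 + 19·0 + 15·3 + 12·0 = 187
D: 15·1 + 27·0 + 16·2 + 19·2 + 15·2 + 12·3 = 151
B has the highest Borda score (201).

B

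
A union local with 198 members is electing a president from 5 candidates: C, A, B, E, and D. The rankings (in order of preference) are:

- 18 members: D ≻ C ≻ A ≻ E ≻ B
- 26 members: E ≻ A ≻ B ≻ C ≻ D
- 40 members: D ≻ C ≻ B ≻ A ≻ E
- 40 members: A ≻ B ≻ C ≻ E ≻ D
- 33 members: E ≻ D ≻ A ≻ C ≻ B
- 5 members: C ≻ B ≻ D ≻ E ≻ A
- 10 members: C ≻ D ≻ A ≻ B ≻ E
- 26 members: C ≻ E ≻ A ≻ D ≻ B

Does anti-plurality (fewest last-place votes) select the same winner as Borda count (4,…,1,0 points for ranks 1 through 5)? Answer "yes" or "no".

yes

Anti-plurality — last-place votes: C 0, A 5, B 77, E 50, D 66. Winner: C.
Borda — scores: C 477, A 452, B 277, E 377, D 397. Winner: C.
The two methods agree.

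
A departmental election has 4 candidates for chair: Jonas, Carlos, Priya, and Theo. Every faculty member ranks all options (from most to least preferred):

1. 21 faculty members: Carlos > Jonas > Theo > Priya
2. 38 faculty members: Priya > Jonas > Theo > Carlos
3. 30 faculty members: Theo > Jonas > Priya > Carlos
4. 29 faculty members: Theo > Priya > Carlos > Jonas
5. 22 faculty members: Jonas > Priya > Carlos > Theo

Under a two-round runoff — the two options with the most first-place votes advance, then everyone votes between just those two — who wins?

Theo

Round 1 first-place votes: Jonas 22, Carlos 21, Priya 38, Theo 59.
Theo and Priya advance.
Runoff: Theo is preferred to Priya by 80 voters; Priya by 60.
Theo wins the runoff.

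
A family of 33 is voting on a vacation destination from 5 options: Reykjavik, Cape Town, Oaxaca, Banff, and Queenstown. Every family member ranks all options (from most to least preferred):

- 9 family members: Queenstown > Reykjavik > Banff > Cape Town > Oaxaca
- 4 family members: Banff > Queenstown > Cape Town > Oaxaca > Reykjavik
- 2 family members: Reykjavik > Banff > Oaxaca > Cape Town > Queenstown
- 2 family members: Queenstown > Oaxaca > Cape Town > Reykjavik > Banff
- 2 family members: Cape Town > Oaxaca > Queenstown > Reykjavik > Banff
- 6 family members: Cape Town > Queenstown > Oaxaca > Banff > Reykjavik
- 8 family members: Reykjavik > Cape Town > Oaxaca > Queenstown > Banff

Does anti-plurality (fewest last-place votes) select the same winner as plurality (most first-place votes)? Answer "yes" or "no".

Anti-plurality — last-place votes: Reykjavik 10, Cape Town 0, Oaxaca 9, Banff 12, Queenstown 2. Winner: Cape Town.
Plurality — first-place votes: Reykjavik 10, Cape Town 8, Oaxaca 0, Banff 4, Queenstown 11. Winner: Queenstown.
The two methods disagree.

no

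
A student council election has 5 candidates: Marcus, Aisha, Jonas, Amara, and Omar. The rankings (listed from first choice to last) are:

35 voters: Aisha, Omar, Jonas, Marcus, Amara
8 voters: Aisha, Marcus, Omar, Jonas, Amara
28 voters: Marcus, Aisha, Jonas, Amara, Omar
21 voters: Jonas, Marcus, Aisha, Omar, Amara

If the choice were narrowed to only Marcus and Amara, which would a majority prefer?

Marcus

Voters preferring Marcus to Amara: 92; preferring Amara to Marcus: 0.
Marcus wins the head-to-head.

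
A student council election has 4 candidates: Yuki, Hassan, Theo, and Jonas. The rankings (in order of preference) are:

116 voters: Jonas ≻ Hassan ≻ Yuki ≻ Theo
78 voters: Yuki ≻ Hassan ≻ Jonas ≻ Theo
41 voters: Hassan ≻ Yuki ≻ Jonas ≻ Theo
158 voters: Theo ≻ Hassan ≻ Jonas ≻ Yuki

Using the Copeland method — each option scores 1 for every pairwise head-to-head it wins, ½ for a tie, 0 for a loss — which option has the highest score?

Yuki: beats Theo; loses to Hassan and Jonas → score 1.
Hassan: beats Yuki, Theo, and Jonas → score 3.
Theo: loses to Yuki, Hassan, and Jonas → score 0.
Jonas: beats Yuki and Theo; loses to Hassan → score 2.
Hassan has the best pairwise record.

Hassan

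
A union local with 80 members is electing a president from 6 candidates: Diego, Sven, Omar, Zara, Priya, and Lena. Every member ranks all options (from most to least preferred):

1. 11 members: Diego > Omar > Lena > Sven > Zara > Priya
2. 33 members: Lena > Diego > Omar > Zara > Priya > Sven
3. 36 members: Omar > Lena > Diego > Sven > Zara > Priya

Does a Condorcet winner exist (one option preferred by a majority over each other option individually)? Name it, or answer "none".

none

Checking pairwise contests:
Lena beats Diego 69–11.
Diego beats Sven 80–0.
Diego beats Omar 44–36.
Diego beats Zara 80–0.
Diego beats Priya 80–0.
Omar beats Lena 47–33.
Every option loses at least one head-to-head, so there is no Condorcet winner.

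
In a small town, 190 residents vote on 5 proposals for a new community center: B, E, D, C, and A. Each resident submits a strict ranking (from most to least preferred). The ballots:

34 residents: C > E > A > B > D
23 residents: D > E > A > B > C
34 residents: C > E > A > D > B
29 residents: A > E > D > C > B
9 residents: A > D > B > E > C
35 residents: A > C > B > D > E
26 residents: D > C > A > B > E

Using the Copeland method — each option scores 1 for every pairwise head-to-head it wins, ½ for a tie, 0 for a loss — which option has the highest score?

A

B: loses to E, D, C, and A → score 0.
E: beats B and D; loses to C and A → score 2.
D: beats B; loses to E, C, and A → score 1.
C: beats B, E, and D; loses to A → score 3.
A: beats B, E, D, and C → score 4.
A has the best pairwise record.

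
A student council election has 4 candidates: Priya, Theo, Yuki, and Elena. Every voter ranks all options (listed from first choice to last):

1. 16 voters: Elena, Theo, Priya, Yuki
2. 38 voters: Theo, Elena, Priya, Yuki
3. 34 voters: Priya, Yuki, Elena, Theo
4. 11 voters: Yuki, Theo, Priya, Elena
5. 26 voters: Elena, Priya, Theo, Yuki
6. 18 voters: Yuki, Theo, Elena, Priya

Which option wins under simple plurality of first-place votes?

First-place votes: Priya 34, Theo 38, Yuki 29, Elena 42.
Elena has the most first-place votes.

Elena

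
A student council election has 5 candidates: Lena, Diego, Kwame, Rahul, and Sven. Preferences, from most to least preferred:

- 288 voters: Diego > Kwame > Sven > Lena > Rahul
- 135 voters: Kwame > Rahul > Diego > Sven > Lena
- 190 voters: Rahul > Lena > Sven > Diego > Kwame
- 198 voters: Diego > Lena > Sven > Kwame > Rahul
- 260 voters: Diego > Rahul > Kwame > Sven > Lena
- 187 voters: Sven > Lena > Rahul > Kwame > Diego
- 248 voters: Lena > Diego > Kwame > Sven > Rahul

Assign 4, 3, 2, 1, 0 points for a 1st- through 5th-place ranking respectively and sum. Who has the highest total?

Lena: 288·1 + 135·0 + 190·3 + 198·3 + 260·0 + 187·3 + 248·4 = 3005
Diego: 288·4 + 135·2 + 190·1 + 198·4 + 260·4 + 187·0 + 248·3 = 4188
Kwame: 288·3 + 135·4 + 190·0 + 198·1 + 260·2 + 187·1 + 248·2 = 2805
Rahul: 288·0 + 135·3 + 190·4 + 198·0 + 260·3 + 187·2 + 248·0 = 2319
Sven: 288·2 + 135·1 + 190·2 + 198·2 + 260·1 + 187·4 + 248·1 = 2743
Diego has the highest Borda score (4188).

Diego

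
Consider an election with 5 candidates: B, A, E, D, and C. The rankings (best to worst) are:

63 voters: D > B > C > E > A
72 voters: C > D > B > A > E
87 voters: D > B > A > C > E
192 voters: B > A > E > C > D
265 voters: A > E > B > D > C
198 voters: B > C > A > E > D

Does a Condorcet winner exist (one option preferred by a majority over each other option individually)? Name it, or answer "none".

B

B vs A: 612–265 for B.
B vs E: 612–265 for B.
B vs D: 655–222 for B.
B vs C: 805–72 for B.
B beats every other option head-to-head.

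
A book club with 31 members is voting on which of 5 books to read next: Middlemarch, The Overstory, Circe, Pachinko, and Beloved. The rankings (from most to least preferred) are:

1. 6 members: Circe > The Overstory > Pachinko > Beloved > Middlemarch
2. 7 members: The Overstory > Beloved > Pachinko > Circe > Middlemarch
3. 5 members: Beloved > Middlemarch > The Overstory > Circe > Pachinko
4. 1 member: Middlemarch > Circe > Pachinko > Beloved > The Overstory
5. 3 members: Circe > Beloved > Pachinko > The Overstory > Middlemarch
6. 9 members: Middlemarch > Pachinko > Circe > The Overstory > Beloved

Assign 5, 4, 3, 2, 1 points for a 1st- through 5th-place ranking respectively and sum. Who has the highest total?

Circe

Middlemarch: 6·1 + 7·1 + 5·4 + 1·5 + 3·1 + 9·5 = 86
The Overstory: 6·4 + 7·5 + 5·3 + 1·1 + 3·2 + 9·2 = 99
Circe: 6·5 + 7·2 + 5·2 + 1·4 + 3·5 + 9·3 = 100
Pachinko: 6·3 + 7·3 + 5·1 + 1·3 + 3·3 + 9·4 = 92
Beloved: 6·2 + 7·4 + 5·5 + 1·2 + 3·4 + 9·1 = 88
Circe has the highest Borda score (100).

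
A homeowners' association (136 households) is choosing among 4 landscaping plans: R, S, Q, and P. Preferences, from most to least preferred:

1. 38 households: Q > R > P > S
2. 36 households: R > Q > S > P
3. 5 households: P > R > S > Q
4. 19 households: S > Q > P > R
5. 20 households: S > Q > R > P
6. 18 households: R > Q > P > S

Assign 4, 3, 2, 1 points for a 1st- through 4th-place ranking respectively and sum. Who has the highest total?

Q

R: 38·3 + 36·4 + 5·3 + 19·1 + 20·2 + 18·4 = 404
S: 38·1 + 36·2 + 5·2 + 19·4 + 20·4 + 18·1 = 294
Q: 38·4 + 36·3 + 5·1 + 19·3 + 20·3 + 18·3 = 436
P: 38·2 + 36·1 + 5·4 + 19·2 + 20·1 + 18·2 = 226
Q has the highest Borda score (436).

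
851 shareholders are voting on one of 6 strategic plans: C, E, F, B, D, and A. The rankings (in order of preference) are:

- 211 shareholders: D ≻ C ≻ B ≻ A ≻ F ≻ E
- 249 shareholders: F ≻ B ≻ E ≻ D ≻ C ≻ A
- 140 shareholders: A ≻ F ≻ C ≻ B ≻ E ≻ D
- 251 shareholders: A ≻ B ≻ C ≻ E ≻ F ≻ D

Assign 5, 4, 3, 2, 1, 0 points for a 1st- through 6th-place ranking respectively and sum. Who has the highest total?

C: 211·4 + 249·1 + 140·3 + 251·3 = 2266
E: 211·0 + 249·3 + 140·1 + 251·2 = 1389
F: 211·1 + 249·5 + 140·4 + 251·1 = 2267
B: 211·3 + 249·4 + 140·2 + 251·4 = 2913
D: 211·5 + 249·2 + 140·0 + 251·0 = 1553
A: 211·2 + 249·0 + 140·5 + 251·5 = 2377
B has the highest Borda score (2913).

B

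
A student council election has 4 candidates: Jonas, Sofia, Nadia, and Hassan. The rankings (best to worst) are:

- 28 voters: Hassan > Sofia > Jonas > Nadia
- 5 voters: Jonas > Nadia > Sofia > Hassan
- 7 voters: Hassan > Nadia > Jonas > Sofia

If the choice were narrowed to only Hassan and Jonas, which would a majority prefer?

Voters preferring Hassan to Jonas: 35; preferring Jonas to Hassan: 5.
Hassan wins the head-to-head.

Hassan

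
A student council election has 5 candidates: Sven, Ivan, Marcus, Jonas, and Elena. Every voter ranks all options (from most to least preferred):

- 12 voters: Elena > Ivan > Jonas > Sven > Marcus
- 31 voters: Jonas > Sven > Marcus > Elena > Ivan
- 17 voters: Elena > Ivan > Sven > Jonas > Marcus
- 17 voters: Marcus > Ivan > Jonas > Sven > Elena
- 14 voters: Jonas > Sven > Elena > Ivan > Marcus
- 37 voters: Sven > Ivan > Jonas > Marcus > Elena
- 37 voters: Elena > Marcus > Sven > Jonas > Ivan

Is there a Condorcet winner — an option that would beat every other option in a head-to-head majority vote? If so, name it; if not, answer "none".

Sven

Sven vs Ivan: 119–46 for Sven.
Sven vs Marcus: 111–54 for Sven.
Sven vs Jonas: 91–74 for Sven.
Sven vs Elena: 99–66 for Sven.
Sven beats every other option head-to-head.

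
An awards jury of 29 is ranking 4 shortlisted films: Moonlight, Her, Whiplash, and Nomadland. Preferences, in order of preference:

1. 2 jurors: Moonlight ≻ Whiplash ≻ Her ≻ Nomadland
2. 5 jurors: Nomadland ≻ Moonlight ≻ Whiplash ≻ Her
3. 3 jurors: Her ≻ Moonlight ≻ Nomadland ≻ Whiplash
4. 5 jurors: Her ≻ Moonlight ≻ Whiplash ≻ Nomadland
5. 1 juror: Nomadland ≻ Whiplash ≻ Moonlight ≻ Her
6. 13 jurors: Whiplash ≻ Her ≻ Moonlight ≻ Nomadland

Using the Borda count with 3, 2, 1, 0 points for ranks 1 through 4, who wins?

Whiplash

Moonlight: 2·3 + 5·2 + 3·2 + 5·2 + 1·1 + 13·1 = 46
Her: 2·1 + 5·0 + 3·3 + 5·3 + 1·0 + 13·2 = 52
Whiplash: 2·2 + 5·1 + 3·0 + 5·1 + 1·2 + 13·3 = 55
Nomadland: 2·0 + 5·3 + 3·1 + 5·0 + 1·3 + 13·0 = 21
Whiplash has the highest Borda score (55).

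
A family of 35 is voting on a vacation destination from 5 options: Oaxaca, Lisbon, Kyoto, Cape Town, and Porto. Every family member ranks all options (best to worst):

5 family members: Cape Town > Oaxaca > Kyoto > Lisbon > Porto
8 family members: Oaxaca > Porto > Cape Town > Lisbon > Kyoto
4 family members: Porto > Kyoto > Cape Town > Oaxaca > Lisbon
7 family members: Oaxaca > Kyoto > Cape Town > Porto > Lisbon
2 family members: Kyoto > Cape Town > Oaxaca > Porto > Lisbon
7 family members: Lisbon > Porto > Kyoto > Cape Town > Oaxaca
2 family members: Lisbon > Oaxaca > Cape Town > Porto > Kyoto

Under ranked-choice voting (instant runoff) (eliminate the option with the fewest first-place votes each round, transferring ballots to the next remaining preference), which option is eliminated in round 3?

Lisbon

Round 1: Oaxaca 15, Lisbon 9, Kyoto 2, Cape Town 5, Porto 4. Eliminate Kyoto.
Round 2: Oaxaca 15, Lisbon 9, Cape Town 7, Porto 4. Eliminate Porto.
Round 3: Oaxaca 15, Lisbon 9, Cape Town 11. Eliminate Lisbon.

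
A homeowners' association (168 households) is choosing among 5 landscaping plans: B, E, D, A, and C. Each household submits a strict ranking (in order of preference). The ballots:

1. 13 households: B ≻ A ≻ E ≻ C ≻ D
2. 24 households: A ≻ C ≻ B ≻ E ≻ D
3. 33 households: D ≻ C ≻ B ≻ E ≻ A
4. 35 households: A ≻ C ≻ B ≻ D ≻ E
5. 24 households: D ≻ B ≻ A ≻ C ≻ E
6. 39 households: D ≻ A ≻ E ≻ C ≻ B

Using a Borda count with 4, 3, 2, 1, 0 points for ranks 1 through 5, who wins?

B: 13·4 + 24·2 + 33·2 + 35·2 + 24·3 + 39·0 = 308
E: 13·2 + 24·1 + 33·1 + 35·0 + 24·0 + 39·2 = 161
D: 13·0 + 24·0 + 33·4 + 35·1 + 24·4 + 39·4 = 419
A: 13·3 + 24·4 + 33·0 + 35·4 + 24·2 + 39·3 = 440
C: 13·1 + 24·3 + 33·3 + 35·3 + 24·1 + 39·1 = 352
A has the highest Borda score (440).

A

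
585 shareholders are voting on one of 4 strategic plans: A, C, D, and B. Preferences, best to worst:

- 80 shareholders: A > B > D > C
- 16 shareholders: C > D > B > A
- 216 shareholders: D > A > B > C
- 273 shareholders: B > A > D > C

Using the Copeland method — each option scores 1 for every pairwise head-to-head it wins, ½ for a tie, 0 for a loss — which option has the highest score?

A: beats C, D, and B → score 3.
C: loses to A, D, and B → score 0.
D: beats C; loses to A and B → score 1.
B: beats C and D; loses to A → score 2.
A has the best pairwise record.

A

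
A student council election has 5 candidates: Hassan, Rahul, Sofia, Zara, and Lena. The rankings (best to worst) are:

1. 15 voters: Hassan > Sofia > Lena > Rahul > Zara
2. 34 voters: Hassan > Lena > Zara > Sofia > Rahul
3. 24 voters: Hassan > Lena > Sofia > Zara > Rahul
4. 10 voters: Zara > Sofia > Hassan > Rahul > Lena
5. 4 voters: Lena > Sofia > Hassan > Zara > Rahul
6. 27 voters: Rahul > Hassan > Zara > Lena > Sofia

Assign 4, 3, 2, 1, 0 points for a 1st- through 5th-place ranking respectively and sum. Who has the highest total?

Hassan: 15·4 + 34·4 + 24·4 + 10·2 + 4·2 + 27·3 = 401
Rahul: 15·1 + 34·0 + 24·0 + 10·1 + 4·0 + 27·4 = 133
Sofia: 15·3 + 34·1 + 24·2 + 10·3 + 4·3 + 27·0 = 169
Zara: 15·0 + 34·2 + 24·1 + 10·4 + 4·1 + 27·2 = 190
Lena: 15·2 + 34·3 + 24·3 + 10·0 + 4·4 + 27·1 = 247
Hassan has the highest Borda score (401).

Hassan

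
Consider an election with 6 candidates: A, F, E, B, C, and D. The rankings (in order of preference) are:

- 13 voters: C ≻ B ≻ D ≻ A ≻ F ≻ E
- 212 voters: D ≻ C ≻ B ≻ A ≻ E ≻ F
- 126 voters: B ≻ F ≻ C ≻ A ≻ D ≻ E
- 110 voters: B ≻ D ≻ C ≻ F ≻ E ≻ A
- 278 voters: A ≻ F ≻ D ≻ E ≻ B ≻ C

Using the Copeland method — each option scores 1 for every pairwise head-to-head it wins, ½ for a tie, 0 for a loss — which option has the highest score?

A: beats F, E, and D; loses to B and C → score 3.
F: beats E, C, and D; loses to A and B → score 3.
E: loses to A, F, B, C, and D → score 0.
B: beats A, F, E, and C; loses to D → score 4.
C: beats A and E; loses to F, B, and D → score 2.
D: beats E, B, and C; loses to A and F → score 3.
B has the best pairwise record.

B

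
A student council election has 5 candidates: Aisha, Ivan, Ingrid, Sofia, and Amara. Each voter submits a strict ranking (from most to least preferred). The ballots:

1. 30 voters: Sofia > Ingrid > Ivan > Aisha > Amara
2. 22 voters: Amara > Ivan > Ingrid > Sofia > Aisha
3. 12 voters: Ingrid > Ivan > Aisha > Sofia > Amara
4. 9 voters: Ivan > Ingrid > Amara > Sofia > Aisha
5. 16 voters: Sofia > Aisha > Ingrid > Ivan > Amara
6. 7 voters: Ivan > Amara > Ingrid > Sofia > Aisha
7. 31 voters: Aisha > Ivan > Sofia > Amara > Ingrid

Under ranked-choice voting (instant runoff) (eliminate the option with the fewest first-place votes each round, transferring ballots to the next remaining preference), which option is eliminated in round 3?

Aisha

Round 1: Aisha 31, Ivan 16, Ingrid 12, Sofia 46, Amara 22. Eliminate Ingrid.
Round 2: Aisha 31, Ivan 28, Sofia 46, Amara 22. Eliminate Amara.
Round 3: Aisha 31, Ivan 50, Sofia 46. Eliminate Aisha.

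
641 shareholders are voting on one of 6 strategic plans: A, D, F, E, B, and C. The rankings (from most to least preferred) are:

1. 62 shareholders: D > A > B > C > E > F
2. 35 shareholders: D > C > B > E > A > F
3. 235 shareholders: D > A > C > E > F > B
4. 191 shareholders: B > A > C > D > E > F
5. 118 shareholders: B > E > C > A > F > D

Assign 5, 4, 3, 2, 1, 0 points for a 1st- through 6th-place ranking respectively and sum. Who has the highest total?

A: 62·4 + 35·1 + 235·4 + 191·4 + 118·2 = 2223
D: 62·5 + 35·5 + 235·5 + 191·2 + 118·0 = 2042
F: 62·0 + 35·0 + 235·1 + 191·0 + 118·1 = 353
E: 62·1 + 35·2 + 235·2 + 191·1 + 118·4 = 1265
B: 62·3 + 35·3 + 235·0 + 191·5 + 118·5 = 1836
C: 62·2 + 35·4 + 235·3 + 191·3 + 118·3 = 1896
A has the highest Borda score (2223).

A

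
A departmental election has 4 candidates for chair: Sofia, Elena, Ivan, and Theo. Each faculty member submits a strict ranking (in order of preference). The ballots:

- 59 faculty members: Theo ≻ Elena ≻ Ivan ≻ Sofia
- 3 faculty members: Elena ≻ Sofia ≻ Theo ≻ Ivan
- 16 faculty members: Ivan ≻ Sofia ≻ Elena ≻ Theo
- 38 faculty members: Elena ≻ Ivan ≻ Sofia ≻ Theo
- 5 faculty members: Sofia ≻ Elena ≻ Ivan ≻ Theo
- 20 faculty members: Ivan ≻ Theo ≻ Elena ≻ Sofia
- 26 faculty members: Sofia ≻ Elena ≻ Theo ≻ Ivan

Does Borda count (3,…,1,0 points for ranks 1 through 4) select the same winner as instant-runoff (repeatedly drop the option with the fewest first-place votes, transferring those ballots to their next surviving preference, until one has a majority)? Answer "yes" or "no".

Borda — scores: Sofia 169, Elena 339, Ivan 248, Theo 246. Winner: Elena.
Instant-runoff — R1 Sofia 31, Elena 41, Ivan 36, Theo 59 (Sofia out); R2 Elena 72, Ivan 36, Theo 59 (Ivan out); R3 Elena 88, Theo 79 (Elena winner). Winner: Elena.
The two methods agree.

yes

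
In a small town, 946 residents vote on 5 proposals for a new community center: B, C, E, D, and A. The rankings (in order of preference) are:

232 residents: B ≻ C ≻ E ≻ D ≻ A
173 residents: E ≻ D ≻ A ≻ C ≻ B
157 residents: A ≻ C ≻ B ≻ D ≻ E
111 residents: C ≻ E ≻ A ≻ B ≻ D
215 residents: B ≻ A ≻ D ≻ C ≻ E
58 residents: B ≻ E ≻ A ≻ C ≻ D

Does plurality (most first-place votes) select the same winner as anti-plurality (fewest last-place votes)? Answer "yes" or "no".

Plurality — first-place votes: B 505, C 111, E 173, D 0, A 157. Winner: B.
Anti-plurality — last-place votes: B 173, C 0, E 372, D 169, A 232. Winner: C.
The two methods disagree.

no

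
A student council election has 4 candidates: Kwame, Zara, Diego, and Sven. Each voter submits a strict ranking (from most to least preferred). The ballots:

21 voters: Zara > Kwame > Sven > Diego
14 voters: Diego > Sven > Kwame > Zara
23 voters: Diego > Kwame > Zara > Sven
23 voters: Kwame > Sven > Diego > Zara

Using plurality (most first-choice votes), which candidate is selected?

Diego

First-place votes: Kwame 23, Zara 21, Diego 37, Sven 0.
Diego has the most first-place votes.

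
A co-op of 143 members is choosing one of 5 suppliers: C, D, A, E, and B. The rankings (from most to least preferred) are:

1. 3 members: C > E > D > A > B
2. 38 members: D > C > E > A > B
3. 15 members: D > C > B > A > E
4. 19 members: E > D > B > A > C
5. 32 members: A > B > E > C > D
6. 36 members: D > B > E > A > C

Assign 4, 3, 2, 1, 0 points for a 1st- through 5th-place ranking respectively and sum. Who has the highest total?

C: 3·4 + 38·3 + 15·3 + 19·0 + 32·1 + 36·0 = 203
D: 3·2 + 38·4 + 15·4 + 19·3 + 32·0 + 36·4 = 419
A: 3·1 + 38·1 + 15·1 + 19·1 + 32·4 + 36·1 = 239
E: 3·3 + 38·2 + 15·0 + 19·4 + 32·2 + 36·2 = 297
B: 3·0 + 38·0 + 15·2 + 19·2 + 32·3 + 36·3 = 272
D has the highest Borda score (419).

D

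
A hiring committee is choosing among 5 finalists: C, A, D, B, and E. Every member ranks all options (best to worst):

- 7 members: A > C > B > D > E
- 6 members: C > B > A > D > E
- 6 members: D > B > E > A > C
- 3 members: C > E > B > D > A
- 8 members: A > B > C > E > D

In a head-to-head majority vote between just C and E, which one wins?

C

Voters preferring C to E: 24; preferring E to C: 6.
C wins the head-to-head.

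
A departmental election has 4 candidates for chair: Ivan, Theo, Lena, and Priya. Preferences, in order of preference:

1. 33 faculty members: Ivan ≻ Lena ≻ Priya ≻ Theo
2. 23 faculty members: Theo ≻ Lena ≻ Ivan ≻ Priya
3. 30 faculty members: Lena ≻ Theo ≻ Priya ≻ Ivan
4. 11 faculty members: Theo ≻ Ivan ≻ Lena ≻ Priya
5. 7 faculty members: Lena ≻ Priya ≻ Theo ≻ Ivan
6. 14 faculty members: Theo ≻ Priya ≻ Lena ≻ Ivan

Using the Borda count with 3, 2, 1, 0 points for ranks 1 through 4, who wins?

Lena

Ivan: 33·3 + 23·1 + 30·0 + 11·2 + 7·0 + 14·0 = 144
Theo: 33·0 + 23·3 + 30·2 + 11·3 + 7·1 + 14·3 = 211
Lena: 33·2 + 23·2 + 30·3 + 11·1 + 7·3 + 14·1 = 248
Priya: 33·1 + 23·0 + 30·1 + 11·0 + 7·2 + 14·2 = 105
Lena has the highest Borda score (248).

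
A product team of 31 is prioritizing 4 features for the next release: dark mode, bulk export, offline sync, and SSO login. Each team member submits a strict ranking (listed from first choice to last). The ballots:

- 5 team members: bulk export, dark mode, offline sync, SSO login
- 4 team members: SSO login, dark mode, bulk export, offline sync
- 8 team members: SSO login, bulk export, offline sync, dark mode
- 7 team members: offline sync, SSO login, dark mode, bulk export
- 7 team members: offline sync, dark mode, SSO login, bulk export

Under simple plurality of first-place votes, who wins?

First-place votes: dark mode 0, bulk export 5, offline sync 14, SSO login 12.
offline sync has the most first-place votes.

offline sync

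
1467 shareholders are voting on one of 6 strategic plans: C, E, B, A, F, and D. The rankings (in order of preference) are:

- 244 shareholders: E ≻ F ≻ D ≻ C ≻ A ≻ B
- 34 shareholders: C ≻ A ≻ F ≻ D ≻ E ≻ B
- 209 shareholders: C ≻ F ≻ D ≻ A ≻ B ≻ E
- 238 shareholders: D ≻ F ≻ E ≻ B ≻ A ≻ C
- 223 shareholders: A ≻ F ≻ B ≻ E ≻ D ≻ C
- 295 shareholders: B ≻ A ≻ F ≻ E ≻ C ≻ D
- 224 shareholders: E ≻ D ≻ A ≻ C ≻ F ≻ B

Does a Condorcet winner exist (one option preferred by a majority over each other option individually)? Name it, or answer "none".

Checking pairwise contests:
E beats C 1224–243.
A beats E 761–706.
E beats B 740–727.
D beats A 915–552.
A beats F 776–691.
E beats D 986–481.
Every option loses at least one head-to-head, so there is no Condorcet winner.

none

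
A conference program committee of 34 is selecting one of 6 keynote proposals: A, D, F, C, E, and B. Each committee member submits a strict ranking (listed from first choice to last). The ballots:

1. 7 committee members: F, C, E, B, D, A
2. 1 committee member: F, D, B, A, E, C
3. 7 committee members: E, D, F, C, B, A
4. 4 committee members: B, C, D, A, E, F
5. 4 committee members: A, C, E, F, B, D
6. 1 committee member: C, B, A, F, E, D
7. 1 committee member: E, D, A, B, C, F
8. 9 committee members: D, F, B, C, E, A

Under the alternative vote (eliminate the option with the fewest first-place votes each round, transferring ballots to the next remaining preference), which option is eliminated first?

C

Round 1: A 4, D 9, F 8, C 1, E 8, B 4. Eliminate C.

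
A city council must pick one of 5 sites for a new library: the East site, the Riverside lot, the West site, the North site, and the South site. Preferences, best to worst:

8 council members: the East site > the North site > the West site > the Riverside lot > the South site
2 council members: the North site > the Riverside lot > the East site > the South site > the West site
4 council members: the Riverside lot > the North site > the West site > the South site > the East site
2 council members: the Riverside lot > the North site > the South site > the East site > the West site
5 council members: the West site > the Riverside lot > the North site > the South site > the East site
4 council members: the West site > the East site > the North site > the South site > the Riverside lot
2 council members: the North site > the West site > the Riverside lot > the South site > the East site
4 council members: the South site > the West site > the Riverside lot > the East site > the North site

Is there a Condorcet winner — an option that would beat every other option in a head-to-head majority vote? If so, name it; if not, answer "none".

none

Checking pairwise contests:
the Riverside lot beats the East site 19–12.
the West site beats the Riverside lot 23–8.
the North site beats the West site 18–13.
the East site beats the North site 16–15.
the Riverside lot beats the South site 23–8.
Every option loses at least one head-to-head, so there is no Condorcet winner.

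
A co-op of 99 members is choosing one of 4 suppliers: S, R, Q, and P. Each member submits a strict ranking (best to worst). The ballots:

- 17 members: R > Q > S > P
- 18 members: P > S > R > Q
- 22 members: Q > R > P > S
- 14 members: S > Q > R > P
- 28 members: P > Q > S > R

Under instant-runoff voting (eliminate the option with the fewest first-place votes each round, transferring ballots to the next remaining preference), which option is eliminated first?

Round 1: S 14, R 17, Q 22, P 46. Eliminate S.

S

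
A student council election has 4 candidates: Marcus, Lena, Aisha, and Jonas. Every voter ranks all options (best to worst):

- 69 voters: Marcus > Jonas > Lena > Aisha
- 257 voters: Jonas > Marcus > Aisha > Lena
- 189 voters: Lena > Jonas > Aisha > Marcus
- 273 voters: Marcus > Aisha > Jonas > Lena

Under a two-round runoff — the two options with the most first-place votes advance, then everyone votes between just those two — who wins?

Round 1 first-place votes: Marcus 342, Lena 189, Aisha 0, Jonas 257.
Marcus and Jonas advance.
Runoff: Marcus is preferred to Jonas by 342 voters; Jonas by 446.
Jonas wins the runoff.

Jonas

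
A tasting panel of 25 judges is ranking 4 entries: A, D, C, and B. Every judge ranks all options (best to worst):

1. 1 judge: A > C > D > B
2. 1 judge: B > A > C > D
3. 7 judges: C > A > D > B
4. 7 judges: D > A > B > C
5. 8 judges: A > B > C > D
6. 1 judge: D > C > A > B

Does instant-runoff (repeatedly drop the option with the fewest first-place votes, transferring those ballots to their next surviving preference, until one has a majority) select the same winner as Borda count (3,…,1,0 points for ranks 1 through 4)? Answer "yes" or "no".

Instant-runoff — R1 A 9, D 8, C 7, B 1 (B out); R2 A 10, D 8, C 7 (C out); R3 A 17, D 8 (A winner). Winner: A.
Borda — scores: A 58, D 32, C 34, B 26. Winner: A.
The two methods agree.

yes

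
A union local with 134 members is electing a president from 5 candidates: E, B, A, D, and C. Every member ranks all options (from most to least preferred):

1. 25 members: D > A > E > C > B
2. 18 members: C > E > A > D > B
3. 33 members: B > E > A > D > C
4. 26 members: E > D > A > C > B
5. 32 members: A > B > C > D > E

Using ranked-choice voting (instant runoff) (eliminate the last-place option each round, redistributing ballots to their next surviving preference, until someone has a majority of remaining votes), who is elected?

Round 1: E 26, B 33, A 32, D 25, C 18. Eliminate C.
Round 2: E 44, B 33, A 32, D 25. Eliminate D.
Round 3: E 44, B 33, A 57. Eliminate B.
Round 4: E 77, A 57. E has a majority.

E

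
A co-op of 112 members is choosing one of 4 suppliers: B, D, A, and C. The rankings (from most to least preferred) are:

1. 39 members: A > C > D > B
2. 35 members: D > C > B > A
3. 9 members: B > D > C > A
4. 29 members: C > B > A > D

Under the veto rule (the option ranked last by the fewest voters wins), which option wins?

Last-place votes: B 39, D 29, A 44, C 0.
C is ranked last by the fewest voters, so C wins.

C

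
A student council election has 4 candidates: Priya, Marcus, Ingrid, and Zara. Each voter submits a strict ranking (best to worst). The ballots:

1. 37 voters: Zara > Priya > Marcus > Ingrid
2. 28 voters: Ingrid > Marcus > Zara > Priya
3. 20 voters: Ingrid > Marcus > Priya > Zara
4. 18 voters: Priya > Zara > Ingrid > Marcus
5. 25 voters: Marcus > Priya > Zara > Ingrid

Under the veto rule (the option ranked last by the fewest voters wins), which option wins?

Marcus

Last-place votes: Priya 28, Marcus 18, Ingrid 62, Zara 20.
Marcus is ranked last by the fewest voters, so Marcus wins.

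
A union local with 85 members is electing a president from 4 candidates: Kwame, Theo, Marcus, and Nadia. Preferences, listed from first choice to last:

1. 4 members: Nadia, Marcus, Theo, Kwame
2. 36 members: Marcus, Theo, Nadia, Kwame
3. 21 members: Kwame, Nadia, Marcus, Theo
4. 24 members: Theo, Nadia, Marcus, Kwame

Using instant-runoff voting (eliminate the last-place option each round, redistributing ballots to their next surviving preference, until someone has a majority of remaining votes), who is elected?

Marcus

Round 1: Kwame 21, Theo 24, Marcus 36, Nadia 4. Eliminate Nadia.
Round 2: Kwame 21, Theo 24, Marcus 40. Eliminate Kwame.
Round 3: Theo 24, Marcus 61. Marcus has a majority.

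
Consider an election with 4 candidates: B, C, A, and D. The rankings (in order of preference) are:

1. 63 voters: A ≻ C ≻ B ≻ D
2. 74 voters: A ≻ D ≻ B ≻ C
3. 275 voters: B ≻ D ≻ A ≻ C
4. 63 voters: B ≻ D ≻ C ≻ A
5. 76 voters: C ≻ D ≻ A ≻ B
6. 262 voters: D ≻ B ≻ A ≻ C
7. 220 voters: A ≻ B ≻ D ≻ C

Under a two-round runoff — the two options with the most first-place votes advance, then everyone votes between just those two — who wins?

B

Round 1 first-place votes: B 338, C 76, A 357, D 262.
A and B advance.
Runoff: A is preferred to B by 433 voters; B by 600.
B wins the runoff.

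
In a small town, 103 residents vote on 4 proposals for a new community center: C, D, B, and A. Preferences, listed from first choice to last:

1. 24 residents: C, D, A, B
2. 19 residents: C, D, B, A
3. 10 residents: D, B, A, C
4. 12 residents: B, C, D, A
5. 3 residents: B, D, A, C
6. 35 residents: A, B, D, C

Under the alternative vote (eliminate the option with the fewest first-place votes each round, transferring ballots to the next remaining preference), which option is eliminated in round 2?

Round 1: C 43, D 10, B 15, A 35. Eliminate D.
Round 2: C 43, B 25, A 35. Eliminate B.

B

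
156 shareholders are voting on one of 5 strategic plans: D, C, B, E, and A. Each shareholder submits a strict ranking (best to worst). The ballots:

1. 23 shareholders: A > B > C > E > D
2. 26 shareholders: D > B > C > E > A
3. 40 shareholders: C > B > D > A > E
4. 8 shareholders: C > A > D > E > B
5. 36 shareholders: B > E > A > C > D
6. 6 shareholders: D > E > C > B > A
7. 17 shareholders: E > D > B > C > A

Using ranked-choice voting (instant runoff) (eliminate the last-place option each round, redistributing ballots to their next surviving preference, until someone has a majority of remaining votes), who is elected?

Round 1: D 32, C 48, B 36, E 17, A 23. Eliminate E.
Round 2: D 49, C 48, B 36, A 23. Eliminate A.
Round 3: D 49, C 48, B 59. Eliminate C.
Round 4: D 57, B 99. B has a majority.

B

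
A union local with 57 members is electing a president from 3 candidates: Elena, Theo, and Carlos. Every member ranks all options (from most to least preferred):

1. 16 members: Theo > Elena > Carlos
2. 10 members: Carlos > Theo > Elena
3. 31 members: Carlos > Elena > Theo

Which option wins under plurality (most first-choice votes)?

First-place votes: Elena 0, Theo 16, Carlos 41.
Carlos has the most first-place votes.

Carlos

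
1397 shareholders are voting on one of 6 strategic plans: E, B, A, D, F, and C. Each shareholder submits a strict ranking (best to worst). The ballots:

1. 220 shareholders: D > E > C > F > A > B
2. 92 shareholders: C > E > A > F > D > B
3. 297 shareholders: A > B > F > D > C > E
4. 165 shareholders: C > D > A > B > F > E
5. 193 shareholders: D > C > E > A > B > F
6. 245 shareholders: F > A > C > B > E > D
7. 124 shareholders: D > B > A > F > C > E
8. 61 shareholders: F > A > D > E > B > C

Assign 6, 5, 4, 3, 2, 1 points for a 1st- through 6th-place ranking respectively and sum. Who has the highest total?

A

E: 220·5 + 92·5 + 297·1 + 165·1 + 193·4 + 245·2 + 124·1 + 61·3 = 3591
B: 220·1 + 92·1 + 297·5 + 165·3 + 193·2 + 245·3 + 124·5 + 61·2 = 4155
A: 220·2 + 92·4 + 297·6 + 165·4 + 193·3 + 245·5 + 124·4 + 61·5 = 5855
D: 220·6 + 92·2 + 297·3 + 165·5 + 193·6 + 245·1 + 124·6 + 61·4 = 5611
F: 220·3 + 92·3 + 297·4 + 165·2 + 193·1 + 245·6 + 124·3 + 61·6 = 4855
C: 220·4 + 92·6 + 297·2 + 165·6 + 193·5 + 245·4 + 124·2 + 61·1 = 5270
A has the highest Borda score (5855).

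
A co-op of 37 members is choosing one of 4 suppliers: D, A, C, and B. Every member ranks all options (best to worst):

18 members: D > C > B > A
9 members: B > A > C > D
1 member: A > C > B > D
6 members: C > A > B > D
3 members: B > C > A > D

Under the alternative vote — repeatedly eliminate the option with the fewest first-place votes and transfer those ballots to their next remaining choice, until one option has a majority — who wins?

B

Round 1: D 18, A 1, C 6, B 12. Eliminate A.
Round 2: D 18, C 7, B 12. Eliminate C.
Round 3: D 18, B 19. B has a majority.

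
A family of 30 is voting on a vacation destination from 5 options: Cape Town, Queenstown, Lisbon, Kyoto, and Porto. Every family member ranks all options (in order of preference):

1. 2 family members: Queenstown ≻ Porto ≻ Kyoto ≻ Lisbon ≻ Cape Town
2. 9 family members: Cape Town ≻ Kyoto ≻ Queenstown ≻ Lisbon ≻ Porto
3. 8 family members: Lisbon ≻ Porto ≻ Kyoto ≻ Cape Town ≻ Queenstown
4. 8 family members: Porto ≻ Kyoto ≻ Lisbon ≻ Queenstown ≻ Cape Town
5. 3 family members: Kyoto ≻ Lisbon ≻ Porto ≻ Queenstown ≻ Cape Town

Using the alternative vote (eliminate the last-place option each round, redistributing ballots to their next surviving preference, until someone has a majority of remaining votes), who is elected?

Round 1: Cape Town 9, Queenstown 2, Lisbon 8, Kyoto 3, Porto 8. Eliminate Queenstown.
Round 2: Cape Town 9, Lisbon 8, Kyoto 3, Porto 10. Eliminate Kyoto.
Round 3: Cape Town 9, Lisbon 11, Porto 10. Eliminate Cape Town.
Round 4: Lisbon 20, Porto 10. Lisbon has a majority.

Lisbon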